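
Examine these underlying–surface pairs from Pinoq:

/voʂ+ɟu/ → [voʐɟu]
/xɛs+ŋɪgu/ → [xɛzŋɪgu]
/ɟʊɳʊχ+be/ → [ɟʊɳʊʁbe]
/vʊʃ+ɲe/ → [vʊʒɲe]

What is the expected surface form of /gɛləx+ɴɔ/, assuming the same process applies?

[gɛləɣɴɔ]

The data show regressive voicing assimilation: /ʂ/ → [ʐ] before /ɟ/; /s/ → [z] before /ŋ/; /χ/ → [ʁ] before /b/; /ʃ/ → [ʒ] before /ɲ/. In each pair only voicing changes, matching the following consonant, while place and manner stay constant.
The rule targets /x/ (voiceless velar fricative), which sits before the trigger /ɴ/ (voiced).
The voiced velar fricative is [ɣ], so /x/ → [ɣ].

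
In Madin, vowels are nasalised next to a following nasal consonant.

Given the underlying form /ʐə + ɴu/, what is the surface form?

[ʐə̃ɴu]

The vowel /ə/ is adjacent to the following nasal /ɴ/, so it acquires [+nasal] and surfaces as [ə̃].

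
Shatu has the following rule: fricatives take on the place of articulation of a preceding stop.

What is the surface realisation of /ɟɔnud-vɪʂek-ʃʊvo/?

/v/ is a voiced labiodental fricative. The preceding trigger /d/ is alveolar, so /v/ must become alveolar as well.
Changing only its place to alveolar gives [z] — the voiced alveolar fricative.
At the second juncture, /ʃ/ likewise becomes [x] adjacent to /k/.

[ɟɔnudzɪʂekxʊvo]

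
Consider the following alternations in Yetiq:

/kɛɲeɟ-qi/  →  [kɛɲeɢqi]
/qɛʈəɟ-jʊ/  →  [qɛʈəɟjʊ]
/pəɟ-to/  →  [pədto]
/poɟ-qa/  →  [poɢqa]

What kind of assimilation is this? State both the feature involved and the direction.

The segment that alternates is /ɟ/, which surfaces as [ɢ] when adjacent to /q/.
/ɟ/ is palatal while /q/ is uvular; the output [ɢ] is uvular, matching the trigger — so the feature that spreads is place.
Manner and voice are unchanged, so the assimilation is partial, not total.
The other alternating form patterns the same way: /ɟ/ → [d] before /t/ (palatal → alveolar, matching alveolar) — only place changes, and always toward the following segment.
No alternation appears in [qɛʈəɟjʊ]: there the adjacent consonants already agree in place (/ɟ/ and /j/ are both palatal), so this form is consistent with the same rule.
Since the segment that changes precedes the conditioning segment, the assimilation is regressive.

regressive place assimilation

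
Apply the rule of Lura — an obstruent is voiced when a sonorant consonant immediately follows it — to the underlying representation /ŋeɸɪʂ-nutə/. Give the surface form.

[ŋeɸɪʐnutə]

The rule targets /ʂ/ (voiceless retroflex fricative), which sits before the trigger /n/ (voiced).
Changing only its voicing to voiced gives [ʐ] — the voiced retroflex fricative.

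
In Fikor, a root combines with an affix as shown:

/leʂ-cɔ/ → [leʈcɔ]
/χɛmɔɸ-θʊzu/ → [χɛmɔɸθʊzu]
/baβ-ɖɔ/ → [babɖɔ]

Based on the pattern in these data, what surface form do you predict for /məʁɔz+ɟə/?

[məʁɔdɟə]

The data show regressive manner assimilation: /ʂ/ → [ʈ] before /c/; /β/ → [b] before /ɖ/. In each pair only manner changes, matching the following consonant, while place and voice stay constant.
No alternation appears in [χɛmɔɸθʊzu]: there the adjacent consonants already agree in manner (/ɸ/ and /θ/ are both fricatives), so this form is consistent with the same rule.
The rule targets /z/ (voiced alveolar fricative), which sits before the trigger /ɟ/ (stop).
The voiced alveolar stop is [d], so /z/ → [d].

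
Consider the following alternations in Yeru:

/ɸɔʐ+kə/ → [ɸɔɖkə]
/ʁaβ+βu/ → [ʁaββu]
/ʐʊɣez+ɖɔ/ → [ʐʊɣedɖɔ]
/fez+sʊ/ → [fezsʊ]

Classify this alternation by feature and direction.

Comparing underlying and surface forms, /ʐ/ → [ɖ] is the alternation; the neighbouring /k/ is constant.
The change fricative → stop matches the manner of the following /k/, identifying this as manner assimilation.
Place and voice are unchanged, so the assimilation is partial, not total.
The other alternating form patterns the same way: /z/ → [d] before /ɖ/ (fricative → stop, matching a stop) — only manner changes, and always toward the following segment.
Nothing changes in [ʁaββu], [fezsʊ]: there the adjacent consonants already agree in manner (/β/ and /β/ are both fricatives; /z/ and /s/ are both fricatives), so these forms are consistent with the same rule.
The trigger is the following segment, so the direction is regressive (anticipatory).

regressive manner assimilation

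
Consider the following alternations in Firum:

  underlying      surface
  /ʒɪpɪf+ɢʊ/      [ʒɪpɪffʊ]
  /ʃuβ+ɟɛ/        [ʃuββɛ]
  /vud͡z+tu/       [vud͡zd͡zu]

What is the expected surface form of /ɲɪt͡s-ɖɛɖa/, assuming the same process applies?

[ɲɪt͡st͡sɛɖa]

The data show progressive total assimilation (/ɢ/ → [f] after /f/; /ɟ/ → [β] after /β/; /t/ → [d͡z] after /d͡z/): in every case the target segment becomes identical to its preceding neighbour, copying more than a single feature.
/ɖ/ is the segment targeted by the rule; it sits immediately after /t͡s/, so it assimilates completely and surfaces as [t͡s].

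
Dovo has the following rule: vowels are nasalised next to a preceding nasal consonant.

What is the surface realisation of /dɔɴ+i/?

/i/ sits next to the nasal /ɴ/ and is therefore nasalised to [ĩ].

[dɔɴĩ]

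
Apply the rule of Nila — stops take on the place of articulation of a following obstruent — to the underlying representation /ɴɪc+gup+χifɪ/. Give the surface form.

[ɴɪkguqχifɪ]

The rule targets /c/ (voiceless palatal stop), which sits before the trigger /g/ (velar).
A voiceless velar stop is [k], so the surface segment is [k].
The same rule applies at the second boundary: /p/ → [q] next to /χ/.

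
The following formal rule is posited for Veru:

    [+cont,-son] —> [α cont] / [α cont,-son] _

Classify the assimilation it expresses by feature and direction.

progressive manner assimilation

The rule copies [cont] (continuancy) from the environment onto the target fricatives; since [±cont] encodes the stop/fricative manner contrast, the assimilating dimension is manner.
Since the environment is written before the underscore, the trigger precedes the target; the direction is progressive.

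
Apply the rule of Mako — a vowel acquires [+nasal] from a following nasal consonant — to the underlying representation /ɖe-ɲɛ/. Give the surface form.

The vowel /e/ is adjacent to the following nasal /ɲ/, so it acquires [+nasal] and surfaces as [ẽ].

[ɖẽɲɛ]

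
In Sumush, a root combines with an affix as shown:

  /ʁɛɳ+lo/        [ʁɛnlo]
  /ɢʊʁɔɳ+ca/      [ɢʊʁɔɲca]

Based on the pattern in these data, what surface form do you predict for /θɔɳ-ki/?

The data show regressive place assimilation: /ɳ/ → [n] before /l/; /ɳ/ → [ɲ] before /c/. In each pair only place changes, matching the following consonant, while manner and voice stay constant.
The rule targets /ɳ/ (voiced retroflex nasal), which sits before the trigger /k/ (velar).
Changing only its place to velar gives [ŋ] — the voiced velar nasal.

[θɔŋki]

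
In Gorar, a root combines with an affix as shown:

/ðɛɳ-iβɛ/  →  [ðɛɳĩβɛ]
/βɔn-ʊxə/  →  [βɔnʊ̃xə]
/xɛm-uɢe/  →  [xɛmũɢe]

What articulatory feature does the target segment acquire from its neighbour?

The vowel /i/ surfaces as nasalised [ĩ] next to the preceding nasal /ɳ/ — it has acquired the [+nasal] feature of its neighbour.
Likewise in the remaining data: /ʊ/ → [ʊ̃] after /n/; /u/ → [ũ] after /m/ — each time a vowel is nasalised next to a preceding nasal.

nasality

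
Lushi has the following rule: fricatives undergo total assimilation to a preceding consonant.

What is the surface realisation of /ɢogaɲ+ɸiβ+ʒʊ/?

[ɢogaɲɲiββʊ]

/ɸ/ is the segment targeted by the rule; it sits immediately after /ɲ/, so it assimilates completely and surfaces as [ɲ].
At the second juncture, /ʒ/ likewise becomes [β] adjacent to /β/.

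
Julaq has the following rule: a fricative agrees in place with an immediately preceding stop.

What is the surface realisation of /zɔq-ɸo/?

[zɔqχo]

/ɸ/ is a voiceless bilabial fricative. The preceding trigger /q/ is uvular, so /ɸ/ must become uvular as well.
A voiceless uvular fricative is [χ], so the surface segment is [χ].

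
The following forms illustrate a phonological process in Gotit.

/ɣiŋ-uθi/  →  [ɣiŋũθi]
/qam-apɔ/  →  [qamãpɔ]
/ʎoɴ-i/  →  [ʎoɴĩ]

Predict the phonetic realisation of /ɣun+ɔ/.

The data show progressive nasality assimilation (vowel nasalisation): /u/ → [ũ] after /ŋ/; /a/ → [ã] after /m/; /i/ → [ĩ] after /ɴ/ — a vowel is nasalised by an immediately preceding nasal consonant.
The vowel /ɔ/ is adjacent to the preceding nasal /n/, so it acquires [+nasal] and surfaces as [ɔ̃].

[ɣunɔ̃]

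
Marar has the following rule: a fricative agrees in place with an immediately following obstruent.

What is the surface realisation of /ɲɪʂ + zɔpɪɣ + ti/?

[ɲɪszɔpɪzti]

/ʂ/ is a voiceless retroflex fricative. The following trigger /z/ is alveolar, so /ʂ/ must become alveolar as well.
The voiceless alveolar fricative is [s], so /ʂ/ → [s].
The same rule applies at the second boundary: /ɣ/ → [z] next to /t/.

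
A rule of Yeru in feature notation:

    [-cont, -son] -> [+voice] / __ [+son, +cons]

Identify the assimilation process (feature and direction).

regressive voicing assimilation

The target ([-cont, -son], stops) acquires [+voice] next to a sonorant consonant ([+son, +cons]) — it takes on the voicing of its neighbour, so the feature that spreads is voicing.
Since the environment is written after the underscore, the trigger follows the target; the direction is regressive.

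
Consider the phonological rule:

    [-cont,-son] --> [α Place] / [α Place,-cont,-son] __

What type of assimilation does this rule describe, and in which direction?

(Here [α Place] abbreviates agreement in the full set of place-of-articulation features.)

The rule copies the place features (abbreviated [Place]) from the environment onto the target, so the assimilating feature is place.
The conditioning segment sits to the left of the focus bar, meaning the trigger precedes the segment that changes — progressive assimilation.

progressive place assimilation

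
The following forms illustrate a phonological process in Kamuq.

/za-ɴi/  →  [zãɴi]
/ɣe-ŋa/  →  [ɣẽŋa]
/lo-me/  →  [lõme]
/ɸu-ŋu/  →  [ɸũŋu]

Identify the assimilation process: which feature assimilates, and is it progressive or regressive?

The vowel /a/ surfaces as nasalised [ã] next to the following nasal /ɴ/ — it has acquired the [+nasal] feature of its neighbour.
The other forms show the same pattern: /e/ → [ẽ] before /ŋ/; /o/ → [õ] before /m/; /u/ → [ũ] before /ŋ/ — each time a vowel is nasalised next to a following nasal.
Because the conditioning nasal is to the right of the vowel that changes, the process is regressive (anticipatory).

regressive nasality assimilation (vowel nasalisation)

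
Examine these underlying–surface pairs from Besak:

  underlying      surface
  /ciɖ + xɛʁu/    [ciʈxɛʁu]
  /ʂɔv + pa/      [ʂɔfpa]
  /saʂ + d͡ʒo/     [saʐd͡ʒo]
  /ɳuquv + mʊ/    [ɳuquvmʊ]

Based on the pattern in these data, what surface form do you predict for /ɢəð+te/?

The data show regressive voicing assimilation: /ɖ/ → [ʈ] before /x/; /v/ → [f] before /p/; /ʂ/ → [ʐ] before /d͡ʒ/. In each pair only voicing changes, matching the following consonant, while place and manner stay constant.
Nothing changes in [ɳuquvmʊ]: there the adjacent consonants already agree in voicing (/v/ and /m/ are both voiced), so this form is consistent with the same rule.
The rule targets /ð/ (voiced dental fricative), which sits before the trigger /t/ (voiceless).
A voiceless dental fricative is [θ], so the surface segment is [θ].

[ɢəθte]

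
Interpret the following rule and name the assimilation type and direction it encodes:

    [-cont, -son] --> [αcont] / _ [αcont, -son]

The rule copies [cont] (continuancy) from the environment onto the target stops; since [±cont] encodes the stop/fricative manner contrast, the assimilating dimension is manner.
Since the environment is written after the underscore, the trigger follows the target; the direction is regressive.

regressive manner assimilation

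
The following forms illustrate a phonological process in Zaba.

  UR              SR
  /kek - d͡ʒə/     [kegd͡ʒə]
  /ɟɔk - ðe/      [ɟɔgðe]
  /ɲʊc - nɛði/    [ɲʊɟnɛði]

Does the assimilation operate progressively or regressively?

The segment that alternates is /k/, which surfaces as [g] when adjacent to /d͡ʒ/.
/k/ is voiceless while /d͡ʒ/ is voiced; the output [g] is voiced, matching the trigger — so the feature that spreads is voicing.
The other alternating forms pattern the same way: /k/ → [g] before /ð/ (voiceless → voiced, matching voiced); /c/ → [ɟ] before /n/ (voiceless → voiced, matching voiced) — only voicing changes, and always toward the following segment.
The trigger is the following segment, so the direction is regressive (anticipatory).

regressive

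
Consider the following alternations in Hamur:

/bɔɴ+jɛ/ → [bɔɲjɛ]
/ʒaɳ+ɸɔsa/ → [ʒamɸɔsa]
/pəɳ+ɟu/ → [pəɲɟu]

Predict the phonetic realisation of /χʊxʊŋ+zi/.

The data show regressive place assimilation: /ɴ/ → [ɲ] before /j/; /ɳ/ → [m] before /ɸ/; /ɳ/ → [ɲ] before /ɟ/. In each pair only place changes, matching the following consonant, while manner and voice stay constant.
The rule targets /ŋ/ (voiced velar nasal), which sits before the trigger /z/ (alveolar).
A voiced alveolar nasal is [n], so the surface segment is [n].

[χʊxʊnzi]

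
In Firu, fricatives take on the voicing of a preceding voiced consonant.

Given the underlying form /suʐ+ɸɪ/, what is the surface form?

[suʐβɪ]

The rule targets /ɸ/ (voiceless bilabial fricative), which sits after the trigger /ʐ/ (voiced).
Changing only its voicing to voiced gives [β] — the voiced bilabial fricative.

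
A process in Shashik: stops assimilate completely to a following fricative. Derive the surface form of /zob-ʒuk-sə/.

[zoʒʒussə]

/b/ is the segment targeted by the rule; it sits immediately before /ʒ/, so it assimilates completely and surfaces as [ʒ].
The same rule applies at the second boundary: /k/ → [s] next to /s/.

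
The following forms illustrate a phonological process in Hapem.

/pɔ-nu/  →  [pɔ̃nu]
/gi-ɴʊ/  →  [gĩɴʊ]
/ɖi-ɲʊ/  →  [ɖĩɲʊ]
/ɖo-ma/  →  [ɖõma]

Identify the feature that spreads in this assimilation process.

nasality

The vowel /ɔ/ surfaces as nasalised [ɔ̃] next to the following nasal /n/ — it has acquired the [+nasal] feature of its neighbour.
Likewise in the remaining data: /i/ → [ĩ] before /ɴ/; /i/ → [ĩ] before /ɲ/; /o/ → [õ] before /m/ — each time a vowel is nasalised next to a following nasal.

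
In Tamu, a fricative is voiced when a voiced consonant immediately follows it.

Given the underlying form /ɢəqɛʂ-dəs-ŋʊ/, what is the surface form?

The rule targets /ʂ/ (voiceless retroflex fricative), which sits before the trigger /d/ (voiced).
Changing only its voicing to voiced gives [ʐ] — the voiced retroflex fricative.
The same rule applies at the second boundary: /s/ → [z] next to /ŋ/.

[ɢəqɛʐdəzŋʊ]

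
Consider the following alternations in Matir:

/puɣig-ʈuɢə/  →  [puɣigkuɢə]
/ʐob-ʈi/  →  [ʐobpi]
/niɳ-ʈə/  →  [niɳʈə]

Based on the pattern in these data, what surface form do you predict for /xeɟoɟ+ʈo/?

The data show progressive place assimilation: /ʈ/ → [k] after /g/; /ʈ/ → [p] after /b/. In each pair only place changes, matching the preceding consonant, while manner and voice stay constant.
No alternation appears in [niɳʈə]: there the adjacent consonants already agree in place (/ʈ/ and /ɳ/ are both retroflex), so this form is consistent with the same rule.
The rule targets /ʈ/ (voiceless retroflex stop), which sits after the trigger /ɟ/ (palatal).
Changing only its place to palatal gives [c] — the voiceless palatal stop.

[xeɟoɟco]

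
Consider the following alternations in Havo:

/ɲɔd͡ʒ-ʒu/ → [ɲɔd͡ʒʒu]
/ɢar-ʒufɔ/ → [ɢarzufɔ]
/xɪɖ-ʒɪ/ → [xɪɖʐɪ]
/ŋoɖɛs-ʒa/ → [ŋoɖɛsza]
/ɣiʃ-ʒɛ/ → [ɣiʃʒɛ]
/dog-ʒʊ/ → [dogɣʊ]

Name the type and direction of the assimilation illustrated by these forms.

progressive place assimilation

The segment that alternates is /ʒ/, which surfaces as [z] when adjacent to /r/.
/ʒ/ is postalveolar while /r/ is alveolar; the output [z] is alveolar, matching the trigger — so the feature that spreads is place.
Manner and voice are unchanged, so the assimilation is partial, not total.
The same holds elsewhere in the data: /ʒ/ → [ʐ] after /ɖ/ (postalveolar → retroflex, matching retroflex); /ʒ/ → [z] after /s/ (postalveolar → alveolar, matching alveolar); /ʒ/ → [ɣ] after /g/ (postalveolar → velar, matching velar) — only place changes, and always toward the preceding segment.
No alternation appears in [ɲɔd͡ʒʒu], [ɣiʃʒɛ]: there the adjacent consonants already agree in place (/ʒ/ and /d͡ʒ/ are both postalveolar; /ʒ/ and /ʃ/ are both postalveolar), so these forms are consistent with the same rule.
Since the segment that changes follows the conditioning segment, the assimilation is progressive.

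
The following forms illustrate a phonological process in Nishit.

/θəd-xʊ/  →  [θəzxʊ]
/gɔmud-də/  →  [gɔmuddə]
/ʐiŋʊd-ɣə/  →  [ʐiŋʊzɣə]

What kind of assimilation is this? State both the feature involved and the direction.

regressive manner assimilation

The segment that alternates is /d/, which surfaces as [z] when adjacent to /x/.
/d/ is a stop while /x/ is a fricative; the output [z] is a fricative, matching the trigger — so the feature that spreads is manner.
Place and voice are unchanged, so the assimilation is partial, not total.
The same holds elsewhere in the data: /d/ → [z] before /ɣ/ (stop → fricative, matching a fricative) — only manner changes, and always toward the following segment.
Nothing changes in [gɔmuddə]: there the adjacent consonants already agree in manner (/d/ and /d/ are both stops), so this form is consistent with the same rule.
The trigger is the following segment, so the direction is regressive (anticipatory).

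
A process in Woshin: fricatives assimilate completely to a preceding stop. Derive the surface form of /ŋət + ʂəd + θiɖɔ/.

/ʂ/ is the segment targeted by the rule; it sits immediately after /t/, so it assimilates completely and surfaces as [t].
At the second juncture, /θ/ likewise becomes [d] adjacent to /d/.

[ŋəttəddiɖɔ]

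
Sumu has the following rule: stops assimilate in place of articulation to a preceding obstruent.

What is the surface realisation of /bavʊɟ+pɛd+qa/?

[bavʊɟcɛdta]

/p/ is a voiceless bilabial stop. The preceding trigger /ɟ/ is palatal, so /p/ must become palatal as well.
A voiceless palatal stop is [c], so the surface segment is [c].
At the second juncture, /q/ likewise becomes [t] adjacent to /d/.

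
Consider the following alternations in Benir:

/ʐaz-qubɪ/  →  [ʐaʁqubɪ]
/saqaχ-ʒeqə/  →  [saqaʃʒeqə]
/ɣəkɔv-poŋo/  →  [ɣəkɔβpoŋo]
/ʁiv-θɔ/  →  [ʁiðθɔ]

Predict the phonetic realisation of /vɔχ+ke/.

[vɔxke]

The data show regressive place assimilation: /z/ → [ʁ] before /q/; /χ/ → [ʃ] before /ʒ/; /v/ → [β] before /p/; /v/ → [ð] before /θ/. In each pair only place changes, matching the following consonant, while manner and voice stay constant.
The rule targets /χ/ (voiceless uvular fricative), which sits before the trigger /k/ (velar).
Changing only its place to velar gives [x] — the voiceless velar fricative.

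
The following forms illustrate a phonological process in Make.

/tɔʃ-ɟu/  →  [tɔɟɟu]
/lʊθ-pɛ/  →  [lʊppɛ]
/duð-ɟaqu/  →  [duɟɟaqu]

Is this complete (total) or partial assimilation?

The segment that alternates is /ʃ/, which surfaces as [ɟ] when adjacent to /ɟ/.
The output [ɟ] is identical to the trigger /ɟ/ — every feature (place, manner, voicing) has been copied — so this is total assimilation.
The remaining alternations confirm this: /θ/ → [p] before /p/; /ð/ → [ɟ] before /ɟ/ — in each case the output is a copy of the following consonant.

total assimilation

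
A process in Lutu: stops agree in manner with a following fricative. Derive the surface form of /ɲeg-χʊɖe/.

The rule targets /g/ (voiced velar stop), which sits before the trigger /χ/ (fricative).
A voiced velar fricative is [ɣ], so the surface segment is [ɣ].

[ɲeɣχʊɖe]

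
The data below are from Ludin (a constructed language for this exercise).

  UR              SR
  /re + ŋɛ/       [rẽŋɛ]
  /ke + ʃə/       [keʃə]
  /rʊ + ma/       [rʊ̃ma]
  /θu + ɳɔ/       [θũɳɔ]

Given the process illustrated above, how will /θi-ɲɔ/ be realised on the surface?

The data show regressive nasality assimilation (vowel nasalisation): /e/ → [ẽ] before /ŋ/; /ʊ/ → [ʊ̃] before /m/; /u/ → [ũ] before /ɳ/ — a vowel is nasalised by an immediately following nasal consonant.
No change occurs in [keʃə] because the vowel at the boundary is adjacent to an oral consonant, not a nasal (/e/ next to /ʃ/).
/i/ sits next to the nasal /ɲ/ and is therefore nasalised to [ĩ].

[θĩɲɔ]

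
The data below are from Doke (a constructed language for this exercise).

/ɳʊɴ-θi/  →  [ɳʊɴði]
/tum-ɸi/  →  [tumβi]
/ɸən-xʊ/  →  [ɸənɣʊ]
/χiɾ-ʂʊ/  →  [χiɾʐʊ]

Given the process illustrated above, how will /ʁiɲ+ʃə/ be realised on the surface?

The data show progressive voicing assimilation: /θ/ → [ð] after /ɴ/; /ɸ/ → [β] after /m/; /x/ → [ɣ] after /n/; /ʂ/ → [ʐ] after /ɾ/. In each pair only voicing changes, matching the preceding consonant, while place and manner stay constant.
The rule targets /ʃ/ (voiceless postalveolar fricative), which sits after the trigger /ɲ/ (voiced).
A voiced postalveolar fricative is [ʒ], so the surface segment is [ʒ].

[ʁiɲʒə]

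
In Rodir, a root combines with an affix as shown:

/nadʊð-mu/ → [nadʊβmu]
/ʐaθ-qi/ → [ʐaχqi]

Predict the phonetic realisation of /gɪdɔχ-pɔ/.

The data show regressive place assimilation: /ð/ → [β] before /m/; /θ/ → [χ] before /q/. In each pair only place changes, matching the following consonant, while manner and voice stay constant.
The rule targets /χ/ (voiceless uvular fricative), which sits before the trigger /p/ (bilabial).
The voiceless bilabial fricative is [ɸ], so /χ/ → [ɸ].

[gɪdɔɸpɔ]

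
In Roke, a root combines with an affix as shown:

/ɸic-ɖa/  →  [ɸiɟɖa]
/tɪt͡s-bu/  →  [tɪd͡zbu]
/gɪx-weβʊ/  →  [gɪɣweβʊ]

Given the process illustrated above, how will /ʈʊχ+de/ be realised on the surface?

The data show regressive voicing assimilation: /c/ → [ɟ] before /ɖ/; /t͡s/ → [d͡z] before /b/; /x/ → [ɣ] before /w/. In each pair only voicing changes, matching the following consonant, while place and manner stay constant.
The rule targets /χ/ (voiceless uvular fricative), which sits before the trigger /d/ (voiced).
The voiced uvular fricative is [ʁ], so /χ/ → [ʁ].

[ʈʊʁde]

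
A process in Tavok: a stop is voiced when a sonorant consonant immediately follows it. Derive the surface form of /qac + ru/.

[qaɟru]

/c/ is a voiceless palatal stop. The following trigger /r/ is voiced, so /c/ must become voiced as well.
The voiced palatal stop is [ɟ], so /c/ → [ɟ].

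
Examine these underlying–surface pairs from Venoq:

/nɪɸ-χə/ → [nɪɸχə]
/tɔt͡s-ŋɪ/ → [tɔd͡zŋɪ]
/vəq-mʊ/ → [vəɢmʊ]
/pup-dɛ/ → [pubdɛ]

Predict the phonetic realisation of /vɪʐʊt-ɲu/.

The data show regressive voicing assimilation: /t͡s/ → [d͡z] before /ŋ/; /q/ → [ɢ] before /m/; /p/ → [b] before /d/. In each pair only voicing changes, matching the following consonant, while place and manner stay constant.
Nothing changes in [nɪɸχə]: there the adjacent consonants already agree in voicing (/ɸ/ and /χ/ are both voiceless), so this form is consistent with the same rule.
The rule targets /t/ (voiceless alveolar stop), which sits before the trigger /ɲ/ (voiced).
Changing only its voicing to voiced gives [d] — the voiced alveolar stop.

[vɪʐʊdɲu]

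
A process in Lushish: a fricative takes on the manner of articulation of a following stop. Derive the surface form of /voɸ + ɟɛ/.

The rule targets /ɸ/ (voiceless bilabial fricative), which sits before the trigger /ɟ/ (stop).
Changing only its manner to stop gives [p] — the voiceless bilabial stop.

[vopɟɛ]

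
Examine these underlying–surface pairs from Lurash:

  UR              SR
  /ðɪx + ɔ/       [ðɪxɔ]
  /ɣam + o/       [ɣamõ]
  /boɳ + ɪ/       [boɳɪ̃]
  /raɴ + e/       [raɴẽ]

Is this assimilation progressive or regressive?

The vowel /o/ surfaces as nasalised [õ] next to the preceding nasal /m/ — it has acquired the [+nasal] feature of its neighbour.
Likewise in the remaining data: /ɪ/ → [ɪ̃] after /ɳ/; /e/ → [ẽ] after /ɴ/ — each time a vowel is nasalised next to a preceding nasal.
No change occurs in [ðɪxɔ] because the vowel at the boundary is adjacent to an oral consonant, not a nasal (/ɔ/ next to /x/).
Because the conditioning nasal is to the left of the vowel that changes, the process is progressive (perseverative).

progressive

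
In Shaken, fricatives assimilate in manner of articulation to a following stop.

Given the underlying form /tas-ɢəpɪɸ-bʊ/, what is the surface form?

[tatɢəpɪpbʊ]

/s/ is a voiceless alveolar fricative. The following trigger /ɢ/ is a stop, so /s/ must become a stop as well.
A voiceless alveolar stop is [t], so the surface segment is [t].
At the second juncture, /ɸ/ likewise becomes [p] adjacent to /b/.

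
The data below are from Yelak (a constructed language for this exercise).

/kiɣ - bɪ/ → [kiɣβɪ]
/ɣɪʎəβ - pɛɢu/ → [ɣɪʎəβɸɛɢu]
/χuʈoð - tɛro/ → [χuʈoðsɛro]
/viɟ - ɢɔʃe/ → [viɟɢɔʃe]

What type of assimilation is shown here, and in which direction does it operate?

Comparing underlying and surface forms, /b/ → [β] is the alternation; the neighbouring /ɣ/ is constant.
/b/ is a stop while /ɣ/ is a fricative; the output [β] is a fricative, matching the trigger — so the feature that spreads is manner.
Place and voice are unchanged, so the assimilation is partial, not total.
The other alternating forms pattern the same way: /p/ → [ɸ] after /β/ (stop → fricative, matching a fricative); /t/ → [s] after /ð/ (stop → fricative, matching a fricative) — only manner changes, and always toward the preceding segment.
Nothing changes in [viɟɢɔʃe]: there the adjacent consonants already agree in manner (/ɢ/ and /ɟ/ are both stops), so this form is consistent with the same rule.
Since the segment that changes follows the conditioning segment, the assimilation is progressive.

progressive manner assimilation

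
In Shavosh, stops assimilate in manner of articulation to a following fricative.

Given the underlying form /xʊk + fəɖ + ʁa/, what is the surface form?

[xʊxfəʐʁa]

The rule targets /k/ (voiceless velar stop), which sits before the trigger /f/ (fricative).
A voiceless velar fricative is [x], so the surface segment is [x].
The same rule applies at the second boundary: /ɖ/ → [ʐ] next to /ʁ/.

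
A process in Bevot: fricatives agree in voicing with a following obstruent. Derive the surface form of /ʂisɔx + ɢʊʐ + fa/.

The rule targets /x/ (voiceless velar fricative), which sits before the trigger /ɢ/ (voiced).
Changing only its voicing to voiced gives [ɣ] — the voiced velar fricative.
The same rule applies at the second boundary: /ʐ/ → [ʂ] next to /f/.

[ʂisɔɣɢʊʂfa]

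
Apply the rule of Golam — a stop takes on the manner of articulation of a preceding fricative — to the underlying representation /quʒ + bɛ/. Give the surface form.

/b/ is a voiced bilabial stop. The preceding trigger /ʒ/ is a fricative, so /b/ must become a fricative as well.
The voiced bilabial fricative is [β], so /b/ → [β].

[quʒβɛ]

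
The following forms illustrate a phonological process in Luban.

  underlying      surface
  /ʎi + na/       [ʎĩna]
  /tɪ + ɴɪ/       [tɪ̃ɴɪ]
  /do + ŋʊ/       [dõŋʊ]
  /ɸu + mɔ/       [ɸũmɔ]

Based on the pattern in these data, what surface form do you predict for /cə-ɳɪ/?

[cə̃ɳɪ]

The data show regressive nasality assimilation (vowel nasalisation): /i/ → [ĩ] before /n/; /ɪ/ → [ɪ̃] before /ɴ/; /o/ → [õ] before /ŋ/; /u/ → [ũ] before /m/ — a vowel is nasalised by an immediately following nasal consonant.
The vowel /ə/ is adjacent to the following nasal /ɳ/, so it acquires [+nasal] and surfaces as [ə̃].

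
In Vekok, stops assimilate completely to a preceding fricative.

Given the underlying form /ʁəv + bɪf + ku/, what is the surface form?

/b/ is the segment targeted by the rule; it sits immediately after /v/, so it assimilates completely and surfaces as [v].
At the second juncture, /k/ likewise becomes [f] adjacent to /f/.

[ʁəvvɪffu]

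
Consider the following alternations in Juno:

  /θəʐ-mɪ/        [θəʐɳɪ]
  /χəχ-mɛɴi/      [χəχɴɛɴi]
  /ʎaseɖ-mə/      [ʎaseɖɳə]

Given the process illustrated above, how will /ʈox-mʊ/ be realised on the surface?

[ʈoxŋʊ]

The data show progressive place assimilation: /m/ → [ɳ] after /ʐ/; /m/ → [ɴ] after /χ/; /m/ → [ɳ] after /ɖ/. In each pair only place changes, matching the preceding consonant, while manner and voice stay constant.
/m/ is a voiced bilabial nasal. The preceding trigger /x/ is velar, so /m/ must become velar as well.
The voiced velar nasal is [ŋ], so /m/ → [ŋ].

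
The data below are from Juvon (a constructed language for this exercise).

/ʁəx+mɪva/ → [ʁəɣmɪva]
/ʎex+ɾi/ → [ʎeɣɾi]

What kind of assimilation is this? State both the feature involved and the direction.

Comparing underlying and surface forms, /x/ → [ɣ] is the alternation; the neighbouring /m/ is constant.
The change voiceless → voiced matches the voicing of the following /m/, identifying this as voicing assimilation.
Place and manner are unchanged, so the assimilation is partial, not total.
The same holds elsewhere in the data: /x/ → [ɣ] before /ɾ/ (voiceless → voiced, matching voiced) — only voicing changes, and always toward the following segment.
Since the segment that changes precedes the conditioning segment, the assimilation is regressive.

regressive voicing assimilation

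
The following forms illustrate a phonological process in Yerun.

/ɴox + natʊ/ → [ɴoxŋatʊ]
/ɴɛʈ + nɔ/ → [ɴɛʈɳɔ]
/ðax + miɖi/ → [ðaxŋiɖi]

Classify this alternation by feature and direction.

Underlying /n/ is realised as [ŋ] next to /x/; /x/ itself does not change.
The change alveolar → velar matches the place of the preceding /x/, identifying this as place assimilation.
Manner and voice are unchanged, so the assimilation is partial, not total.
Checking the remaining alternations: /n/ → [ɳ] after /ʈ/ (alveolar → retroflex, matching retroflex); /m/ → [ŋ] after /x/ (bilabial → velar, matching velar) — only place changes, and always toward the preceding segment.
Since the segment that changes follows the conditioning segment, the assimilation is progressive.

progressive place assimilation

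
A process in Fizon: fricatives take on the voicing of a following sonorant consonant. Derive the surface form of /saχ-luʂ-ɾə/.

[saʁluʐɾə]

The rule targets /χ/ (voiceless uvular fricative), which sits before the trigger /l/ (voiced).
The voiced uvular fricative is [ʁ], so /χ/ → [ʁ].
The same rule applies at the second boundary: /ʂ/ → [ʐ] next to /ɾ/.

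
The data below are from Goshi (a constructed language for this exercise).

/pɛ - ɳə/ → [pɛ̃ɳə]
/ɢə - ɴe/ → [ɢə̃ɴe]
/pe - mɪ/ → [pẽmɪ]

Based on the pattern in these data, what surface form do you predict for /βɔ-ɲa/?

The data show regressive nasality assimilation (vowel nasalisation): /ɛ/ → [ɛ̃] before /ɳ/; /ə/ → [ə̃] before /ɴ/; /e/ → [ẽ] before /m/ — a vowel is nasalised by an immediately following nasal consonant.
/ɔ/ sits next to the nasal /ɲ/ and is therefore nasalised to [ɔ̃].

[βɔ̃ɲa]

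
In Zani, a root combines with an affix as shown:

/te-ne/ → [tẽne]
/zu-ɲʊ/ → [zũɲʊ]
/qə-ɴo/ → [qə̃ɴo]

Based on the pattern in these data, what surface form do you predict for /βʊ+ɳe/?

The data show regressive nasality assimilation (vowel nasalisation): /e/ → [ẽ] before /n/; /u/ → [ũ] before /ɲ/; /ə/ → [ə̃] before /ɴ/ — a vowel is nasalised by an immediately following nasal consonant.
The vowel /ʊ/ is adjacent to the following nasal /ɳ/, so it acquires [+nasal] and surfaces as [ʊ̃].

[βʊ̃ɳe]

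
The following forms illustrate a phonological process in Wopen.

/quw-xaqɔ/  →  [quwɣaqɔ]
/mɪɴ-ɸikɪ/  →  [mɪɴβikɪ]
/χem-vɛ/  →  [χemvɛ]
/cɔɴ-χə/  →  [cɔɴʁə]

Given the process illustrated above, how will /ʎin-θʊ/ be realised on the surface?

The data show progressive voicing assimilation: /x/ → [ɣ] after /w/; /ɸ/ → [β] after /ɴ/; /χ/ → [ʁ] after /ɴ/. In each pair only voicing changes, matching the preceding consonant, while place and manner stay constant.
Nothing changes in [χemvɛ]: there the adjacent consonants already agree in voicing (/v/ and /m/ are both voiced), so this form is consistent with the same rule.
/θ/ is a voiceless dental fricative. The preceding trigger /n/ is voiced, so /θ/ must become voiced as well.
A voiced dental fricative is [ð], so the surface segment is [ð].

[ʎinðʊ]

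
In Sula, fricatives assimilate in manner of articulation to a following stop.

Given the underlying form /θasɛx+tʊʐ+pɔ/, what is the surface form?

[θasɛktʊɖpɔ]

The rule targets /x/ (voiceless velar fricative), which sits before the trigger /t/ (stop).
The voiceless velar stop is [k], so /x/ → [k].
The same rule applies at the second boundary: /ʐ/ → [ɖ] next to /p/.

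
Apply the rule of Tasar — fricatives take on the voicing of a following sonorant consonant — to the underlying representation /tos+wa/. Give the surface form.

The rule targets /s/ (voiceless alveolar fricative), which sits before the trigger /w/ (voiced).
A voiced alveolar fricative is [z], so the surface segment is [z].

[tozwa]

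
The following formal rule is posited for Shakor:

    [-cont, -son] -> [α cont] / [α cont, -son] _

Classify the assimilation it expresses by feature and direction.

The rule copies [cont] (continuancy) from the environment onto the target stops; since [±cont] encodes the stop/fricative manner contrast, the assimilating dimension is manner.
Since the environment is written before the underscore, the trigger precedes the target; the direction is progressive.

progressive manner assimilation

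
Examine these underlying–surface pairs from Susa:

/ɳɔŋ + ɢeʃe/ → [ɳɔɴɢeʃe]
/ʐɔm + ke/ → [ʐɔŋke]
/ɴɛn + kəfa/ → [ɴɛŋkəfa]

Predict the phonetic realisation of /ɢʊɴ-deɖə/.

[ɢʊndeɖə]

The data show regressive place assimilation: /ŋ/ → [ɴ] before /ɢ/; /m/ → [ŋ] before /k/; /n/ → [ŋ] before /k/. In each pair only place changes, matching the following consonant, while manner and voice stay constant.
The rule targets /ɴ/ (voiced uvular nasal), which sits before the trigger /d/ (alveolar).
Changing only its place to alveolar gives [n] — the voiced alveolar nasal.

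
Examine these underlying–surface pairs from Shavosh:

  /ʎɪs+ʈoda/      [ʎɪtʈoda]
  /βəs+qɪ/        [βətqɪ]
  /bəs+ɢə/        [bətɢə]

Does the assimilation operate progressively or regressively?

regressive

Underlying /s/ is realised as [t] next to /ʈ/; /ʈ/ itself does not change.
/s/ is a fricative while /ʈ/ is a stop; the output [t] is a stop, matching the trigger — so the feature that spreads is manner.
The same holds elsewhere in the data: /s/ → [t] before /q/ (fricative → stop, matching a stop); /s/ → [t] before /ɢ/ (fricative → stop, matching a stop) — only manner changes, and always toward the following segment.
The trigger is the following segment, so the direction is regressive (anticipatory).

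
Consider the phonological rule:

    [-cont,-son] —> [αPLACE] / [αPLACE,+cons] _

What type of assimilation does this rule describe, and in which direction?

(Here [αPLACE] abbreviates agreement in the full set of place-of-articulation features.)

progressive place assimilation

The rule copies the place features (abbreviated [PLACE]) from the environment onto the target, so the assimilating feature is place.
Since the environment is written before the underscore, the trigger precedes the target; the direction is progressive.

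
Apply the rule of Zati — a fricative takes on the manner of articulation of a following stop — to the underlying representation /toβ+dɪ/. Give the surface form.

[tobdɪ]

/β/ is a voiced bilabial fricative. The following trigger /d/ is a stop, so /β/ must become a stop as well.
The voiced bilabial stop is [b], so /β/ → [b].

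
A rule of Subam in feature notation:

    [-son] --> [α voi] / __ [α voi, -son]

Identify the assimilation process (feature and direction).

The rule copies [voi] from the environment onto the target, so the assimilating feature is voicing.
The conditioning segment sits to the right of the focus bar, meaning the trigger follows the segment that changes — regressive assimilation.

regressive voicing assimilation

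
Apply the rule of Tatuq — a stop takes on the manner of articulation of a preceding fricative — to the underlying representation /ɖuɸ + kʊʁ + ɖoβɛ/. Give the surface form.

[ɖuɸxʊʁʐoβɛ]

/k/ is a voiceless velar stop. The preceding trigger /ɸ/ is a fricative, so /k/ must become a fricative as well.
Changing only its manner to fricative gives [x] — the voiceless velar fricative.
The same rule applies at the second boundary: /ɖ/ → [ʐ] next to /ʁ/.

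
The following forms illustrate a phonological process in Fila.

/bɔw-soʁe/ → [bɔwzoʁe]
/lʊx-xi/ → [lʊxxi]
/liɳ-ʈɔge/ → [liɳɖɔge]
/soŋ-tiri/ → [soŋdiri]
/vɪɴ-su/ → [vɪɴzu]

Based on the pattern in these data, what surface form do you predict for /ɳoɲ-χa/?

[ɳoɲʁa]

The data show progressive voicing assimilation: /s/ → [z] after /w/; /ʈ/ → [ɖ] after /ɳ/; /t/ → [d] after /ŋ/; /s/ → [z] after /ɴ/. In each pair only voicing changes, matching the preceding consonant, while place and manner stay constant.
No alternation appears in [lʊxxi]: there the adjacent consonants already agree in voicing (/x/ and /x/ are both voiceless), so this form is consistent with the same rule.
/χ/ is a voiceless uvular fricative. The preceding trigger /ɲ/ is voiced, so /χ/ must become voiced as well.
The voiced uvular fricative is [ʁ], so /χ/ → [ʁ].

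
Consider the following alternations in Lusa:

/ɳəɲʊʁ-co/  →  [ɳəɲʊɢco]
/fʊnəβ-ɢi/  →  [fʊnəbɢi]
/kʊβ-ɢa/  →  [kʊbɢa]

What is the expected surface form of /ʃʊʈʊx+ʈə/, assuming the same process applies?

The data show regressive manner assimilation: /ʁ/ → [ɢ] before /c/; /β/ → [b] before /ɢ/. In each pair only manner changes, matching the following consonant, while place and voice stay constant.
/x/ is a voiceless velar fricative. The following trigger /ʈ/ is a stop, so /x/ must become a stop as well.
Changing only its manner to stop gives [k] — the voiceless velar stop.

[ʃʊʈʊkʈə]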